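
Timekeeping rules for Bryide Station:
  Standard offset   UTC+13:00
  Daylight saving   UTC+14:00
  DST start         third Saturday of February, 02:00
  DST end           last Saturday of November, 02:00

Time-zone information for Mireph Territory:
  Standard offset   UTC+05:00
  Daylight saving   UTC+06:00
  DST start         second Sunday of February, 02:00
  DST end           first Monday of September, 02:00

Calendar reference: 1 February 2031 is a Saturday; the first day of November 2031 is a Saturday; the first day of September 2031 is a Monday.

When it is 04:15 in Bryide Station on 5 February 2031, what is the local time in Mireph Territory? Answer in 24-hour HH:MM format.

20:15

1 February 2031 is a Saturday, so the first Saturday is February 1 and the third is February 15.
1 November 2031 is a Saturday, so Saturdays fall on 1, 8, 15, 22, 29; the last is November 29.
Daylight saving runs 15 February – 29 November; 5 February 2031 is outside that window, so Bryide Station is on standard time at UTC+13:00.
04:15 Bryide Station − 13h = 15:15 UTC (rolling into the previous day, 4 February 2031).
1 February 2031 is a Saturday, so the first Sunday is February 2 and the second is February 9.
1 September 2031 is a Monday, so the first Monday is September 1.
At the standard offset (UTC+05:00), 15:15 UTC + 5h = 20:15 Mireph Territory standard time.
Daylight saving runs 9 February – 1 September; the standard-time date in Mireph Territory, 4 February 2031, is outside that window, so Mireph Territory is on standard time at UTC+05:00.
15:15 UTC + 5h = 20:15 Mireph Territory.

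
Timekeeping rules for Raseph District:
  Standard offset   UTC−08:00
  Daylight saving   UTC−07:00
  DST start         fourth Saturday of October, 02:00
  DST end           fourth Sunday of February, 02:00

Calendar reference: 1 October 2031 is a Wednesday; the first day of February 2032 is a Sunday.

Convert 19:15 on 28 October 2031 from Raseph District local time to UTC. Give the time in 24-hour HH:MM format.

1 October 2031 is a Wednesday, so the first Saturday is October 4 and the fourth is October 25.
1 February 2032 is a Sunday, so the first Sunday is February 1 and the fourth is February 22.
28 October 2031 falls between 25 October 2031 and 22 February 2032, so daylight saving is in effect and Raseph District is at UTC−07:00.
19:15 local + 7h = 02:15 UTC (rolling into the next day, 29 October 2031).

02:15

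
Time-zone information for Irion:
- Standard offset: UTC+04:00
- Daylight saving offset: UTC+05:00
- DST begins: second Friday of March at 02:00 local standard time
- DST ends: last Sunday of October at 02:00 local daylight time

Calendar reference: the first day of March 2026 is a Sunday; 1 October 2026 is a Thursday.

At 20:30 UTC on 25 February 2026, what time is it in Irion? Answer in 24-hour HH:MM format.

00:30

1 March 2026 is a Sunday, so the first Friday is March 6 and the second is March 13.
1 October 2026 is a Thursday, so Sundays fall on 4, 11, 18, 25; the last is October 25.
At the standard offset (UTC+04:00), 20:30 UTC + 4h = 00:30 Irion standard time (rolling into the next day, 26 February 2026).
The standard-time date in Irion, 26 February 2026, is outside the daylight-saving period (13 March – 25 October), so Irion is on standard time, UTC+04:00.
20:30 UTC + 4h = 00:30 local (rolling into the next day, 26 February 2026).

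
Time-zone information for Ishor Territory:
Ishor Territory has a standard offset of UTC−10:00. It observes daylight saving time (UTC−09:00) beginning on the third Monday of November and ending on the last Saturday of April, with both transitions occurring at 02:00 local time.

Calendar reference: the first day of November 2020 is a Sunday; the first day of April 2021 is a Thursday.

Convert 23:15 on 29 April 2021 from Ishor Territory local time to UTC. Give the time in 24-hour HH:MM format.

1 November 2020 is a Sunday, so the first Monday is November 2 and the third is November 16.
1 April 2021 is a Thursday, so Saturdays fall on 3, 10, 17, 24; the last is April 24.
29 April 2021 is outside the daylight-saving period (16 November 2020 – 24 April 2021), so Ishor Territory is on standard time, UTC−10:00.
23:15 local + 10h = 09:15 UTC (rolling into the next day, 30 April 2021).

09:15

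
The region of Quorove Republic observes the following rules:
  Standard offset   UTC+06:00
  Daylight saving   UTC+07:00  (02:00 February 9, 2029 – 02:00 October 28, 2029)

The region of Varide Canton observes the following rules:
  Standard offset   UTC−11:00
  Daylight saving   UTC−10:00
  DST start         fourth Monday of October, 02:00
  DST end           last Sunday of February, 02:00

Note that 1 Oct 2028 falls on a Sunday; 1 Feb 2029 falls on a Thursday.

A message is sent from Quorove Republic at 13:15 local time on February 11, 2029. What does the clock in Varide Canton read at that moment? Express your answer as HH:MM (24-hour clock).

Daylight saving runs 9 February – 28 October; February 11, 2029 is inside that window, so Quorove Republic is at UTC+07:00.
13:15 Quorove Republic − 7h = 06:15 UTC.
1 October 2028 is a Sunday, so the first Monday is October 2 and the fourth is October 23.
1 February 2029 is a Thursday, so Sundays fall on 4, 11, 18, 25; the last is February 25.
At the standard offset (UTC−11:00), 06:15 UTC − 11h = 19:15 Varide Canton standard time (rolling into the previous day, 10 February 2029).
Daylight saving runs 23 October 2028 – 25 February 2029; the standard-time date in Varide Canton, February 10, 2029, is inside that window, so Varide Canton is at UTC−10:00.
06:15 UTC − 10h = 20:15 Varide Canton (rolling into the previous day, 10 February 2029).

20:15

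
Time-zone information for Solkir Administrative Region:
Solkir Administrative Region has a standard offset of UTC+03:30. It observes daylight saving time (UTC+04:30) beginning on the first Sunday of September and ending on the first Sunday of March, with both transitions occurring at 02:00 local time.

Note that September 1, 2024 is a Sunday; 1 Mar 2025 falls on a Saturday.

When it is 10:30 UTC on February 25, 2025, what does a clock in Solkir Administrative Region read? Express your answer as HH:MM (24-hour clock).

1 September 2024 is a Sunday, so the first Sunday is September 1.
1 March 2025 is a Saturday, so the first Sunday is March 2.
At the standard offset (UTC+03:30), 10:30 UTC + 3h30m = 14:00 Solkir Administrative Region standard time.
The standard-time date in Solkir Administrative Region, February 25, 2025, lies within the daylight-saving period (1 September 2024 – 2 March 2025), so Solkir Administrative Region is on daylight time, UTC+04:30.
10:30 UTC + 4h30m = 15:00 local.

15:00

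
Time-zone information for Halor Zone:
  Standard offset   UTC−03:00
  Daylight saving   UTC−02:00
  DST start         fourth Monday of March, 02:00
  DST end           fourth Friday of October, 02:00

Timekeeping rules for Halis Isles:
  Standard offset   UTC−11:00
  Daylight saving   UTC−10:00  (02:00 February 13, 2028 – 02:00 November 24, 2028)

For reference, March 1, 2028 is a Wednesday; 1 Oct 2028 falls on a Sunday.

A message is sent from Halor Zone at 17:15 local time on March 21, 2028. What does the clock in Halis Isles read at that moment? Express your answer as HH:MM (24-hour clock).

10:15

1 March 2028 is a Wednesday, so the first Monday is March 6 and the fourth is March 27.
1 October 2028 is a Sunday, so the first Friday is October 6 and the fourth is October 27.
Daylight saving runs 27 March – 27 October; March 21, 2028 is outside that window, so Halor Zone is on standard time at UTC−03:00.
17:15 Halor Zone + 3h = 20:15 UTC.
At the standard offset (UTC−11:00), 20:15 UTC − 11h = 09:15 Halis Isles standard time.
The standard-time date in Halis Isles, March 21, 2028, lies within the daylight-saving period (13 February – 24 November), so Halis Isles is on daylight time, UTC−10:00.
20:15 UTC − 10h = 10:15 Halis Isles.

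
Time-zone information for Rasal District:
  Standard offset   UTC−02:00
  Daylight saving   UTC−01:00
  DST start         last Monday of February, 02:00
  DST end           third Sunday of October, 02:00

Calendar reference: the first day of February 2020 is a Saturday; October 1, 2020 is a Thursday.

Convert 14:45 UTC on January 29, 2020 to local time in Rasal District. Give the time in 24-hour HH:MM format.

1 February 2020 is a Saturday, so Mondays fall on 3, 10, 17, 24; the last is February 24.
1 October 2020 is a Thursday, so the first Sunday is October 4 and the third is October 18.
At the standard offset (UTC−02:00), 14:45 UTC − 2h = 12:45 Rasal District standard time.
Daylight saving runs 24 February – 18 October; the standard-time date in Rasal District, January 29, 2020, is outside that window, so Rasal District is on standard time at UTC−02:00.
14:45 UTC − 2h = 12:45 local.

12:45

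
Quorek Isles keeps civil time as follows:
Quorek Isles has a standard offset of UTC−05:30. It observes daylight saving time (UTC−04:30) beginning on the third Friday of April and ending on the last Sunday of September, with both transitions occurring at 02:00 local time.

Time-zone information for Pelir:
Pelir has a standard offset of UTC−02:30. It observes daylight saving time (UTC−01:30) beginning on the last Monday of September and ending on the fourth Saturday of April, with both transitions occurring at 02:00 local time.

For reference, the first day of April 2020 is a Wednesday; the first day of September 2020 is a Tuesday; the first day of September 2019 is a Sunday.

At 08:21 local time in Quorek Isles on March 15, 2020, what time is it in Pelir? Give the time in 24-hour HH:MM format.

1 April 2020 is a Wednesday, so the first Friday is April 3 and the third is April 17.
1 September 2020 is a Tuesday, so Sundays fall on 6, 13, 20, 27; the last is September 27.
March 15, 2020 does not fall between 17 April and 27 September, so daylight saving is not in effect and Quorek Isles is at UTC−05:30.
08:21 Quorek Isles + 5h30m = 13:51 UTC.
1 September 2019 is a Sunday, so Mondays fall on 2, 9, 16, 23, 30; the last is September 30.
1 April 2020 is a Wednesday, so the first Saturday is April 4 and the fourth is April 25.
At the standard offset (UTC−02:30), 13:51 UTC − 2h30m = 11:21 Pelir standard time.
Daylight saving runs 30 September 2019 – 25 April 2020; the standard-time date in Pelir, March 15, 2020, is inside that window, so Pelir is at UTC−01:30.
13:51 UTC − 1h30m = 12:21 Pelir.

12:21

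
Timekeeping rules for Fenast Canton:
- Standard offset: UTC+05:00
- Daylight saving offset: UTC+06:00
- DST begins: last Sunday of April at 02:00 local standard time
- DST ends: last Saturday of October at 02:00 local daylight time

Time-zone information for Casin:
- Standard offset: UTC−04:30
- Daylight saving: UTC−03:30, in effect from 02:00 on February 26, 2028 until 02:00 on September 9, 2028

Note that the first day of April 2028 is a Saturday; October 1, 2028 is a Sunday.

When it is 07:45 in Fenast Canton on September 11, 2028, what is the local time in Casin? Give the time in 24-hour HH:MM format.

21:15

1 April 2028 is a Saturday, so Sundays fall on 2, 9, 16, 23, 30; the last is April 30.
1 October 2028 is a Sunday, so Saturdays fall on 7, 14, 21, 28; the last is October 28.
Daylight saving runs 30 April – 28 October; September 11, 2028 is inside that window, so Fenast Canton is at UTC+06:00.
07:45 Fenast Canton − 6h = 01:45 UTC.
At the standard offset (UTC−04:30), 01:45 UTC − 4h30m = 21:15 Casin standard time (rolling into the previous day, 10 September 2028).
The standard-time date in Casin, September 10, 2028, does not fall between 26 February and 9 September, so daylight saving is not in effect and Casin is at UTC−04:30.
01:45 UTC − 4h30m = 21:15 Casin (rolling into the previous day, 10 September 2028).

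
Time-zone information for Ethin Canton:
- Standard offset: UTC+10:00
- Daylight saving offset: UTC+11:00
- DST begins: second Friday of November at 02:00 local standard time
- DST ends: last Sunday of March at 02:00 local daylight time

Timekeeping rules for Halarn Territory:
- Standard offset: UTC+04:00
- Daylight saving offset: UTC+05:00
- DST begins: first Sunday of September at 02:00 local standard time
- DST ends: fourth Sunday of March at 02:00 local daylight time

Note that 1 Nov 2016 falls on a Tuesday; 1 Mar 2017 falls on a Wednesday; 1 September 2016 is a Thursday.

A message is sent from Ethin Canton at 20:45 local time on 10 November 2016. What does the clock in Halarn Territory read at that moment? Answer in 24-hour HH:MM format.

1 November 2016 is a Tuesday, so the first Friday is November 4 and the second is November 11.
1 March 2017 is a Wednesday, so Sundays fall on 5, 12, 19, 26; the last is March 26.
10 November 2016 is outside the daylight-saving period (11 November 2016 – 26 March 2017), so Ethin Canton is on standard time, UTC+10:00.
20:45 Ethin Canton − 10h = 10:45 UTC.
1 September 2016 is a Thursday, so the first Sunday is September 4.
1 March 2017 is a Wednesday, so the first Sunday is March 5 and the fourth is March 26.
At the standard offset (UTC+04:00), 10:45 UTC + 4h = 14:45 Halarn Territory standard time.
The standard-time date in Halarn Territory, 10 November 2016, falls between 4 September 2016 and 26 March 2017, so daylight saving is in effect and Halarn Territory is at UTC+05:00.
10:45 UTC + 5h = 15:45 Halarn Territory.

15:45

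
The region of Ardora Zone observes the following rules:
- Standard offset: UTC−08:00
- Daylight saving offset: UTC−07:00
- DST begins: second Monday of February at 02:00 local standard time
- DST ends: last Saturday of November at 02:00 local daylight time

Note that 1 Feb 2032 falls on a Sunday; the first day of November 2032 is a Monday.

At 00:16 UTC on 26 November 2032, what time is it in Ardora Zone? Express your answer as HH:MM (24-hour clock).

17:16

1 February 2032 is a Sunday, so the first Monday is February 2 and the second is February 9.
1 November 2032 is a Monday, so Saturdays fall on 6, 13, 20, 27; the last is November 27.
At the standard offset (UTC−08:00), 00:16 UTC − 8h = 16:16 Ardora Zone standard time (rolling into the previous day, 25 November 2032).
The standard-time date in Ardora Zone, 25 November 2032, lies within the daylight-saving period (9 February – 27 November), so Ardora Zone is on daylight time, UTC−07:00.
00:16 UTC − 7h = 17:16 local (rolling into the previous day, 25 November 2032).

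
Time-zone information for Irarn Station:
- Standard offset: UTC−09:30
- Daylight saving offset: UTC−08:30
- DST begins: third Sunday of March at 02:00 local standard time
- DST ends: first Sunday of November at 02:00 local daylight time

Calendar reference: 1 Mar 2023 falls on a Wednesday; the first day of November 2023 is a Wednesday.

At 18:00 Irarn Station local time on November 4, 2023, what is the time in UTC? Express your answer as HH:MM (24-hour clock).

02:30

1 March 2023 is a Wednesday, so the first Sunday is March 5 and the third is March 19.
1 November 2023 is a Wednesday, so the first Sunday is November 5.
November 4, 2023 falls between 19 March and 5 November, so daylight saving is in effect and Irarn Station is at UTC−08:30.
18:00 local + 8h30m = 02:30 UTC (rolling into the next day, 5 November 2023).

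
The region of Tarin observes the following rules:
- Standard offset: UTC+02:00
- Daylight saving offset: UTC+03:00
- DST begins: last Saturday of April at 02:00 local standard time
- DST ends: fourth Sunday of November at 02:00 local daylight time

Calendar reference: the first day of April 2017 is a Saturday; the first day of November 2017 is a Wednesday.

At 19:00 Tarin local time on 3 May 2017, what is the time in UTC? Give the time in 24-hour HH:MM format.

16:00

1 April 2017 is a Saturday, so Saturdays fall on 1, 8, 15, 22, 29; the last is April 29.
1 November 2017 is a Wednesday, so the first Sunday is November 5 and the fourth is November 26.
Daylight saving runs 29 April – 26 November; 3 May 2017 is inside that window, so Tarin is at UTC+03:00.
19:00 local − 3h = 16:00 UTC.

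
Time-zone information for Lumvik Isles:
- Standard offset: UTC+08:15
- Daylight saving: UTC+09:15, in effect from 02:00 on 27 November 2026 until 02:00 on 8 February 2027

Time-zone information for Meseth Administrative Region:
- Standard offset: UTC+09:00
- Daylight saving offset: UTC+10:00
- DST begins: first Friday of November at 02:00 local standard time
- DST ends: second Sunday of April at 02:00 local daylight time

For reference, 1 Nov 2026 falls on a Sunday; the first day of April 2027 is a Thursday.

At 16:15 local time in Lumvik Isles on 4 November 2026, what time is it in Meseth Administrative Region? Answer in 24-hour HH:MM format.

17:00

Daylight saving runs 27 November 2026 – 8 February 2027; 4 November 2026 is outside that window, so Lumvik Isles is on standard time at UTC+08:15.
16:15 Lumvik Isles − 8h15m = 08:00 UTC.
1 November 2026 is a Sunday, so the first Friday is November 6.
1 April 2027 is a Thursday, so the first Sunday is April 4 and the second is April 11.
At the standard offset (UTC+09:00), 08:00 UTC + 9h = 17:00 Meseth Administrative Region standard time.
Daylight saving runs 6 November 2026 – 11 April 2027; the standard-time date in Meseth Administrative Region, 4 November 2026, is outside that window, so Meseth Administrative Region is on standard time at UTC+09:00.
08:00 UTC + 9h = 17:00 Meseth Administrative Region.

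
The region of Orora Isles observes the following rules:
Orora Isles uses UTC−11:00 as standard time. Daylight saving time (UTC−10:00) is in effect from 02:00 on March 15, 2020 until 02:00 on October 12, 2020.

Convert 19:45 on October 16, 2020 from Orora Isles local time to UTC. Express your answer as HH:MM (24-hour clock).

October 16, 2020 is outside the daylight-saving period (15 March – 12 October), so Orora Isles is on standard time, UTC−11:00.
19:45 local + 11h = 06:45 UTC (rolling into the next day, 17 October 2020).

06:45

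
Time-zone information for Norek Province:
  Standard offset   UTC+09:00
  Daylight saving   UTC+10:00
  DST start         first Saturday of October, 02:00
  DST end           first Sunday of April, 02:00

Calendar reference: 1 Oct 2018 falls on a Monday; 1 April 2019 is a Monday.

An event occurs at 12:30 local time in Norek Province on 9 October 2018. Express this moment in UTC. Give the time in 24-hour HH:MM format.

1 October 2018 is a Monday, so the first Saturday is October 6.
1 April 2019 is a Monday, so the first Sunday is April 7.
9 October 2018 falls between 6 October 2018 and 7 April 2019, so daylight saving is in effect and Norek Province is at UTC+10:00.
12:30 local − 10h = 02:30 UTC.

02:30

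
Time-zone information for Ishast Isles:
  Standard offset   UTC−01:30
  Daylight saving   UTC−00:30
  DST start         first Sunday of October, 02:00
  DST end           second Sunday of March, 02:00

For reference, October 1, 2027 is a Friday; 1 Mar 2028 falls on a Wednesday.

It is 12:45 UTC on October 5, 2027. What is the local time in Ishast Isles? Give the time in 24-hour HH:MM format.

12:15

1 October 2027 is a Friday, so the first Sunday is October 3.
1 March 2028 is a Wednesday, so the first Sunday is March 5 and the second is March 12.
At the standard offset (UTC−01:30), 12:45 UTC − 1h30m = 11:15 Ishast Isles standard time.
The standard-time date in Ishast Isles, October 5, 2027, falls between 3 October 2027 and 12 March 2028, so daylight saving is in effect and Ishast Isles is at UTC−00:30.
12:45 UTC − 0h30m = 12:15 local.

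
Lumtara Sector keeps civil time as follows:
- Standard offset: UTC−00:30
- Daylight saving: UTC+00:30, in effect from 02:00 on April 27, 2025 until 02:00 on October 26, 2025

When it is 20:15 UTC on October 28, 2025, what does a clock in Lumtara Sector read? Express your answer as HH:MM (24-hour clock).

19:45

At the standard offset (UTC−00:30), 20:15 UTC − 0h30m = 19:45 Lumtara Sector standard time.
Daylight saving runs 27 April – 26 October; the standard-time date in Lumtara Sector, October 28, 2025, is outside that window, so Lumtara Sector is on standard time at UTC−00:30.
20:15 UTC − 0h30m = 19:45 local.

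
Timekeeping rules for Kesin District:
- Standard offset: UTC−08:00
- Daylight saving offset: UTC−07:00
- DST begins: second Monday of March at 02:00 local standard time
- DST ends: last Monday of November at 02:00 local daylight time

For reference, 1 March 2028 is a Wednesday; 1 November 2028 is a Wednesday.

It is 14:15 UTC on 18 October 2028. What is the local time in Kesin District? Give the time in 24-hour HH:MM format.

07:15

1 March 2028 is a Wednesday, so the first Monday is March 6 and the second is March 13.
1 November 2028 is a Wednesday, so Mondays fall on 6, 13, 20, 27; the last is November 27.
At the standard offset (UTC−08:00), 14:15 UTC − 8h = 06:15 Kesin District standard time.
Daylight saving runs 13 March – 27 November; the standard-time date in Kesin District, 18 October 2028, is inside that window, so Kesin District is at UTC−07:00.
14:15 UTC − 7h = 07:15 local.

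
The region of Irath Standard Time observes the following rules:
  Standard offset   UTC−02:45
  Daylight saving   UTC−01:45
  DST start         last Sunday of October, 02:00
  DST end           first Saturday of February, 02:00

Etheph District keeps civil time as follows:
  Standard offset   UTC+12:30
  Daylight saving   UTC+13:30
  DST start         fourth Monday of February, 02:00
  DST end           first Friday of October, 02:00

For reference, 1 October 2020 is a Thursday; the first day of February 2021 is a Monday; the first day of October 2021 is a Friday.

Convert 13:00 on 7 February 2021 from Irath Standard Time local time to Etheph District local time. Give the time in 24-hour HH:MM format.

04:15

1 October 2020 is a Thursday, so Sundays fall on 4, 11, 18, 25; the last is October 25.
1 February 2021 is a Monday, so the first Saturday is February 6.
Daylight saving runs 25 October 2020 – 6 February 2021; 7 February 2021 is outside that window, so Irath Standard Time is on standard time at UTC−02:45.
13:00 Irath Standard Time + 2h45m = 15:45 UTC.
1 February 2021 is a Monday, so the first Monday is February 1 and the fourth is February 22.
1 October 2021 is a Friday, so the first Friday is October 1.
At the standard offset (UTC+12:30), 15:45 UTC + 12h30m = 04:15 Etheph District standard time (rolling into the next day, 8 February 2021).
The standard-time date in Etheph District, 8 February 2021, does not fall between 22 February and 1 October, so daylight saving is not in effect and Etheph District is at UTC+12:30.
15:45 UTC + 12h30m = 04:15 Etheph District (rolling into the next day, 8 February 2021).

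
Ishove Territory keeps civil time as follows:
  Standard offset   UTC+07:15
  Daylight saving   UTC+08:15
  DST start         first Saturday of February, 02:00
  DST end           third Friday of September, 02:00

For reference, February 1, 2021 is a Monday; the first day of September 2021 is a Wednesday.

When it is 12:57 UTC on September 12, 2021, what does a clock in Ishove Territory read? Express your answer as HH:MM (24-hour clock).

1 February 2021 is a Monday, so the first Saturday is February 6.
1 September 2021 is a Wednesday, so the first Friday is September 3 and the third is September 17.
At the standard offset (UTC+07:15), 12:57 UTC + 7h15m = 20:12 Ishove Territory standard time.
The standard-time date in Ishove Territory, September 12, 2021, falls between 6 February and 17 September, so daylight saving is in effect and Ishove Territory is at UTC+08:15.
12:57 UTC + 8h15m = 21:12 local.

21:12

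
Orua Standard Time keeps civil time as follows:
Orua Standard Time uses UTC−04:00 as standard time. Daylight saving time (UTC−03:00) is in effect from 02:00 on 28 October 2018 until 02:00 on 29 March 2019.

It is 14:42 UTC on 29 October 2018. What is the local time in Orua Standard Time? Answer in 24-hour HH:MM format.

11:42

At the standard offset (UTC−04:00), 14:42 UTC − 4h = 10:42 Orua Standard Time standard time.
Daylight saving runs 28 October 2018 – 29 March 2019; the standard-time date in Orua Standard Time, 29 October 2018, is inside that window, so Orua Standard Time is at UTC−03:00.
14:42 UTC − 3h = 11:42 local.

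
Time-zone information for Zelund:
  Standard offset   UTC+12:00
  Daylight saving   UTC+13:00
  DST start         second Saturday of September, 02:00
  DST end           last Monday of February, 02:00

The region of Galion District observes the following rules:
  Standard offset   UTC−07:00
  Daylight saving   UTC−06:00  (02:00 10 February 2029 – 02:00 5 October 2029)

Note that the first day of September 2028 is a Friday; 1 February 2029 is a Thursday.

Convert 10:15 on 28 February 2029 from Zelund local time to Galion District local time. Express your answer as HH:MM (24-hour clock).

16:15

1 September 2028 is a Friday, so the first Saturday is September 2 and the second is September 9.
1 February 2029 is a Thursday, so Mondays fall on 5, 12, 19, 26; the last is February 26.
28 February 2029 is outside the daylight-saving period (9 September 2028 – 26 February 2029), so Zelund is on standard time, UTC+12:00.
10:15 Zelund − 12h = 22:15 UTC (rolling into the previous day, 27 February 2029).
At the standard offset (UTC−07:00), 22:15 UTC − 7h = 15:15 Galion District standard time.
The standard-time date in Galion District, 27 February 2029, falls between 10 February and 5 October, so daylight saving is in effect and Galion District is at UTC−06:00.
22:15 UTC − 6h = 16:15 Galion District.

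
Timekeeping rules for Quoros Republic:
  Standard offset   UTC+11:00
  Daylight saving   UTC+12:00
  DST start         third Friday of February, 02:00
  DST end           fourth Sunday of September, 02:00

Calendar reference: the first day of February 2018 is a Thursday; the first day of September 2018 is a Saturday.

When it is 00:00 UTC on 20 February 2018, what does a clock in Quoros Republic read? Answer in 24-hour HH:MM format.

12:00

1 February 2018 is a Thursday, so the first Friday is February 2 and the third is February 16.
1 September 2018 is a Saturday, so the first Sunday is September 2 and the fourth is September 23.
At the standard offset (UTC+11:00), 00:00 UTC + 11h = 11:00 Quoros Republic standard time.
Daylight saving runs 16 February – 23 September; the standard-time date in Quoros Republic, 20 February 2018, is inside that window, so Quoros Republic is at UTC+12:00.
00:00 UTC + 12h = 12:00 local.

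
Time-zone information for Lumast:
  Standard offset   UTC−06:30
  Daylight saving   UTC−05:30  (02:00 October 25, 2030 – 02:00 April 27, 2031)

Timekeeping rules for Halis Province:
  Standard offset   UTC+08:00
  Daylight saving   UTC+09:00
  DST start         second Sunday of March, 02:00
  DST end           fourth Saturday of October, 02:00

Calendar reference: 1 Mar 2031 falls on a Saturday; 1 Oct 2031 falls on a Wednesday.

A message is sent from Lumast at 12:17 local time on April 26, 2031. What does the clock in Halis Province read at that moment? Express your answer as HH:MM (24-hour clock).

April 26, 2031 lies within the daylight-saving period (25 October 2030 – 27 April 2031), so Lumast is on daylight time, UTC−05:30.
12:17 Lumast + 5h30m = 17:47 UTC.
1 March 2031 is a Saturday, so the first Sunday is March 2 and the second is March 9.
1 October 2031 is a Wednesday, so the first Saturday is October 4 and the fourth is October 25.
At the standard offset (UTC+08:00), 17:47 UTC + 8h = 01:47 Halis Province standard time (rolling into the next day, 27 April 2031).
The standard-time date in Halis Province, April 27, 2031, lies within the daylight-saving period (9 March – 25 October), so Halis Province is on daylight time, UTC+09:00.
17:47 UTC + 9h = 02:47 Halis Province (rolling into the next day, 27 April 2031).

02:47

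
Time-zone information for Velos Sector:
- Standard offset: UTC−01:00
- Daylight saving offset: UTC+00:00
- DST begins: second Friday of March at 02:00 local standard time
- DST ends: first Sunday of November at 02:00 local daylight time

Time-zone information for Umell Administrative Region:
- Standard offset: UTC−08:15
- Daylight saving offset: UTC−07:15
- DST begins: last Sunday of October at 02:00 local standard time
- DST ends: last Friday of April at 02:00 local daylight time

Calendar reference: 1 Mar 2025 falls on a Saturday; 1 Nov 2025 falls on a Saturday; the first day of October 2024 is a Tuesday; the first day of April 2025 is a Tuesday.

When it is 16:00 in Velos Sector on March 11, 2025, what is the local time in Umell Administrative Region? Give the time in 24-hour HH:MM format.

1 March 2025 is a Saturday, so the first Friday is March 7 and the second is March 14.
1 November 2025 is a Saturday, so the first Sunday is November 2.
March 11, 2025 is outside the daylight-saving period (14 March – 2 November), so Velos Sector is on standard time, UTC−01:00.
16:00 Velos Sector + 1h = 17:00 UTC.
1 October 2024 is a Tuesday, so Sundays fall on 6, 13, 20, 27; the last is October 27.
1 April 2025 is a Tuesday, so Fridays fall on 4, 11, 18, 25; the last is April 25.
At the standard offset (UTC−08:15), 17:00 UTC − 8h15m = 08:45 Umell Administrative Region standard time.
The standard-time date in Umell Administrative Region, March 11, 2025, falls between 27 October 2024 and 25 April 2025, so daylight saving is in effect and Umell Administrative Region is at UTC−07:15.
17:00 UTC − 7h15m = 09:45 Umell Administrative Region.

09:45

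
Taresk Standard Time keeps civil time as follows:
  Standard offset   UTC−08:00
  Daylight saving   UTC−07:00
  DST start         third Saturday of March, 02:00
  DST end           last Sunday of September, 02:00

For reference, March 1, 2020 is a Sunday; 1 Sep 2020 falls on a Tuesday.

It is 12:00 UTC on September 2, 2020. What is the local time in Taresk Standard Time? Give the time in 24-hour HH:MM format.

05:00

1 March 2020 is a Sunday, so the first Saturday is March 7 and the third is March 21.
1 September 2020 is a Tuesday, so Sundays fall on 6, 13, 20, 27; the last is September 27.
At the standard offset (UTC−08:00), 12:00 UTC − 8h = 04:00 Taresk Standard Time standard time.
The standard-time date in Taresk Standard Time, September 2, 2020, falls between 21 March and 27 September, so daylight saving is in effect and Taresk Standard Time is at UTC−07:00.
12:00 UTC − 7h = 05:00 local.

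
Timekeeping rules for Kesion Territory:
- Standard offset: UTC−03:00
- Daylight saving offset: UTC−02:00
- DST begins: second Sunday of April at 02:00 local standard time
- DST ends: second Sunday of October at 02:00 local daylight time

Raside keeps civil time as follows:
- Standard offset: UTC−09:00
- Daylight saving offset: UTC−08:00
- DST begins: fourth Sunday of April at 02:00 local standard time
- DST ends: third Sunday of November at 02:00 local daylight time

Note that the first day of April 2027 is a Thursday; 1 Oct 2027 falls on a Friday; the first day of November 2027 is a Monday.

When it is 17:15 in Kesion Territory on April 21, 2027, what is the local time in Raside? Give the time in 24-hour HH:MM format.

10:15

1 April 2027 is a Thursday, so the first Sunday is April 4 and the second is April 11.
1 October 2027 is a Friday, so the first Sunday is October 3 and the second is October 10.
Daylight saving runs 11 April – 10 October; April 21, 2027 is inside that window, so Kesion Territory is at UTC−02:00.
17:15 Kesion Territory + 2h = 19:15 UTC.
1 April 2027 is a Thursday, so the first Sunday is April 4 and the fourth is April 25.
1 November 2027 is a Monday, so the first Sunday is November 7 and the third is November 21.
At the standard offset (UTC−09:00), 19:15 UTC − 9h = 10:15 Raside standard time.
The standard-time date in Raside, April 21, 2027, does not fall between 25 April and 21 November, so daylight saving is not in effect and Raside is at UTC−09:00.
19:15 UTC − 9h = 10:15 Raside.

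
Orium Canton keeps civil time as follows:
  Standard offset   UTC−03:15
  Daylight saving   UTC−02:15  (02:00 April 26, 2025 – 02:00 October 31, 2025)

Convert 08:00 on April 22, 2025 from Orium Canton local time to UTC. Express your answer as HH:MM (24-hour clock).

11:15

Daylight saving runs 26 April – 31 October; April 22, 2025 is outside that window, so Orium Canton is on standard time at UTC−03:15.
08:00 local + 3h15m = 11:15 UTC.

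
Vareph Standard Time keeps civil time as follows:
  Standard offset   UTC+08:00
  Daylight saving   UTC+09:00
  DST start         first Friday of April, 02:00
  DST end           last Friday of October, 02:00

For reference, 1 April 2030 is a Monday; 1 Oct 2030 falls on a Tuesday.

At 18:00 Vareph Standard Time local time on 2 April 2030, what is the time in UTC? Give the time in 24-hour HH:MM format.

1 April 2030 is a Monday, so the first Friday is April 5.
1 October 2030 is a Tuesday, so Fridays fall on 4, 11, 18, 25; the last is October 25.
2 April 2030 does not fall between 5 April and 25 October, so daylight saving is not in effect and Vareph Standard Time is at UTC+08:00.
18:00 local − 8h = 10:00 UTC.

10:00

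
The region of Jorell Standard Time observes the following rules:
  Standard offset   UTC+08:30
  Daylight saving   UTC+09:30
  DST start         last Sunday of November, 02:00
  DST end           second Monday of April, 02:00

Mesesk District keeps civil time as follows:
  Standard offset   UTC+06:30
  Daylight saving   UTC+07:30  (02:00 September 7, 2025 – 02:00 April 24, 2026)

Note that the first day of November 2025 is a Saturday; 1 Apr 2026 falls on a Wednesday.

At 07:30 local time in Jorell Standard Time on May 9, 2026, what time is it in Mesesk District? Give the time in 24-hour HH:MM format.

1 November 2025 is a Saturday, so Sundays fall on 2, 9, 16, 23, 30; the last is November 30.
1 April 2026 is a Wednesday, so the first Monday is April 6 and the second is April 13.
Daylight saving runs 30 November 2025 – 13 April 2026; May 9, 2026 is outside that window, so Jorell Standard Time is on standard time at UTC+08:30.
07:30 Jorell Standard Time − 8h30m = 23:00 UTC (rolling into the previous day, 8 May 2026).
At the standard offset (UTC+06:30), 23:00 UTC + 6h30m = 05:30 Mesesk District standard time (rolling into the next day, 9 May 2026).
The standard-time date in Mesesk District, May 9, 2026, is outside the daylight-saving period (7 September 2025 – 24 April 2026), so Mesesk District is on standard time, UTC+06:30.
23:00 UTC + 6h30m = 05:30 Mesesk District (rolling into the next day, 9 May 2026).

05:30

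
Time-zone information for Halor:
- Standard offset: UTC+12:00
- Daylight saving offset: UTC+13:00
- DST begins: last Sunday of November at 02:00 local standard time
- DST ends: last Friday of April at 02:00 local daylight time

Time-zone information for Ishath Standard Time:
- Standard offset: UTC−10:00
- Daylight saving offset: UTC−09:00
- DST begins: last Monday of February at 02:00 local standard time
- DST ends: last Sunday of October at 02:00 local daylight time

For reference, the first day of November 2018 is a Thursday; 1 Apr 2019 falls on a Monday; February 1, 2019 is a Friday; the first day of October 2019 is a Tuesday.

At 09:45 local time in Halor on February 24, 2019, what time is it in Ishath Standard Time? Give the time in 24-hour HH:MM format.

1 November 2018 is a Thursday, so Sundays fall on 4, 11, 18, 25; the last is November 25.
1 April 2019 is a Monday, so Fridays fall on 5, 12, 19, 26; the last is April 26.
Daylight saving runs 25 November 2018 – 26 April 2019; February 24, 2019 is inside that window, so Halor is at UTC+13:00.
09:45 Halor − 13h = 20:45 UTC (rolling into the previous day, 23 February 2019).
1 February 2019 is a Friday, so Mondays fall on 4, 11, 18, 25; the last is February 25.
1 October 2019 is a Tuesday, so Sundays fall on 6, 13, 20, 27; the last is October 27.
At the standard offset (UTC−10:00), 20:45 UTC − 10h = 10:45 Ishath Standard Time standard time.
The standard-time date in Ishath Standard Time, February 23, 2019, is outside the daylight-saving period (25 February – 27 October), so Ishath Standard Time is on standard time, UTC−10:00.
20:45 UTC − 10h = 10:45 Ishath Standard Time.

10:45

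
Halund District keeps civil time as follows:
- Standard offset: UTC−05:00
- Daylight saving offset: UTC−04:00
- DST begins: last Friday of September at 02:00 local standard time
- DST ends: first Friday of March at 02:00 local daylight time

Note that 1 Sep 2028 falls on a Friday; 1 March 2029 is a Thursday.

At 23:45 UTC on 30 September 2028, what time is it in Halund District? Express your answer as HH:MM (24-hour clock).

1 September 2028 is a Friday, so Fridays fall on 1, 8, 15, 22, 29; the last is September 29.
1 March 2029 is a Thursday, so the first Friday is March 2.
At the standard offset (UTC−05:00), 23:45 UTC − 5h = 18:45 Halund District standard time.
Daylight saving runs 29 September 2028 – 2 March 2029; the standard-time date in Halund District, 30 September 2028, is inside that window, so Halund District is at UTC−04:00.
23:45 UTC − 4h = 19:45 local.

19:45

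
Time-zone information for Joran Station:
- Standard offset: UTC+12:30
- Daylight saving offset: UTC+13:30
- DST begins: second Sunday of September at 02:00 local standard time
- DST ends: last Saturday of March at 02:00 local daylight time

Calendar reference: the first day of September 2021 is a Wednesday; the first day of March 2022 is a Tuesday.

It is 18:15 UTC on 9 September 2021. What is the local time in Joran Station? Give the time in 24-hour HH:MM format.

1 September 2021 is a Wednesday, so the first Sunday is September 5 and the second is September 12.
1 March 2022 is a Tuesday, so Saturdays fall on 5, 12, 19, 26; the last is March 26.
At the standard offset (UTC+12:30), 18:15 UTC + 12h30m = 06:45 Joran Station standard time (rolling into the next day, 10 September 2021).
The standard-time date in Joran Station, 10 September 2021, is outside the daylight-saving period (12 September 2021 – 26 March 2022), so Joran Station is on standard time, UTC+12:30.
18:15 UTC + 12h30m = 06:45 local (rolling into the next day, 10 September 2021).

06:45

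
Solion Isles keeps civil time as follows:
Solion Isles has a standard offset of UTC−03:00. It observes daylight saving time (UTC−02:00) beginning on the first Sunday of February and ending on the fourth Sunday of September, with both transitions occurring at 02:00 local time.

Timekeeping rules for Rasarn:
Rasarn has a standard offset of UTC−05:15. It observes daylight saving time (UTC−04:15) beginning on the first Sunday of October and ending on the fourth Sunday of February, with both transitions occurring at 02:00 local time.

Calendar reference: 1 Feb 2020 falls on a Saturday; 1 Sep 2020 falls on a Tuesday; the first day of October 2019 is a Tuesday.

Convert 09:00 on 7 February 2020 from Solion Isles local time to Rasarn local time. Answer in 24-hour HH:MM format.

06:45

1 February 2020 is a Saturday, so the first Sunday is February 2.
1 September 2020 is a Tuesday, so the first Sunday is September 6 and the fourth is September 27.
7 February 2020 lies within the daylight-saving period (2 February – 27 September), so Solion Isles is on daylight time, UTC−02:00.
09:00 Solion Isles + 2h = 11:00 UTC.
1 October 2019 is a Tuesday, so the first Sunday is October 6.
1 February 2020 is a Saturday, so the first Sunday is February 2 and the fourth is February 23.
At the standard offset (UTC−05:15), 11:00 UTC − 5h15m = 05:45 Rasarn standard time.
The standard-time date in Rasarn, 7 February 2020, falls between 6 October 2019 and 23 February 2020, so daylight saving is in effect and Rasarn is at UTC−04:15.
11:00 UTC − 4h15m = 06:45 Rasarn.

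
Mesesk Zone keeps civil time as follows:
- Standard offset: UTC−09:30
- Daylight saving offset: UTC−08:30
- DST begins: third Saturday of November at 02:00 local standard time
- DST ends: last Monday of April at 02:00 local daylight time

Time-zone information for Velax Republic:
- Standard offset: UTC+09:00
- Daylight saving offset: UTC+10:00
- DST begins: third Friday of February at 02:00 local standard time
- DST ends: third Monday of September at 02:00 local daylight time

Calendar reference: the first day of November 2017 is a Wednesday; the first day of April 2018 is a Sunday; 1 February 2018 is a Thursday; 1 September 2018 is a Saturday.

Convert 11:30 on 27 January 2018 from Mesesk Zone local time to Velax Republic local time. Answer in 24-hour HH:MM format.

1 November 2017 is a Wednesday, so the first Saturday is November 4 and the third is November 18.
1 April 2018 is a Sunday, so Mondays fall on 2, 9, 16, 23, 30; the last is April 30.
27 January 2018 lies within the daylight-saving period (18 November 2017 – 30 April 2018), so Mesesk Zone is on daylight time, UTC−08:30.
11:30 Mesesk Zone + 8h30m = 20:00 UTC.
1 February 2018 is a Thursday, so the first Friday is February 2 and the third is February 16.
1 September 2018 is a Saturday, so the first Monday is September 3 and the third is September 17.
At the standard offset (UTC+09:00), 20:00 UTC + 9h = 05:00 Velax Republic standard time (rolling into the next day, 28 January 2018).
Daylight saving runs 16 February – 17 September; the standard-time date in Velax Republic, 28 January 2018, is outside that window, so Velax Republic is on standard time at UTC+09:00.
20:00 UTC + 9h = 05:00 Velax Republic (rolling into the next day, 28 January 2018).

05:00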